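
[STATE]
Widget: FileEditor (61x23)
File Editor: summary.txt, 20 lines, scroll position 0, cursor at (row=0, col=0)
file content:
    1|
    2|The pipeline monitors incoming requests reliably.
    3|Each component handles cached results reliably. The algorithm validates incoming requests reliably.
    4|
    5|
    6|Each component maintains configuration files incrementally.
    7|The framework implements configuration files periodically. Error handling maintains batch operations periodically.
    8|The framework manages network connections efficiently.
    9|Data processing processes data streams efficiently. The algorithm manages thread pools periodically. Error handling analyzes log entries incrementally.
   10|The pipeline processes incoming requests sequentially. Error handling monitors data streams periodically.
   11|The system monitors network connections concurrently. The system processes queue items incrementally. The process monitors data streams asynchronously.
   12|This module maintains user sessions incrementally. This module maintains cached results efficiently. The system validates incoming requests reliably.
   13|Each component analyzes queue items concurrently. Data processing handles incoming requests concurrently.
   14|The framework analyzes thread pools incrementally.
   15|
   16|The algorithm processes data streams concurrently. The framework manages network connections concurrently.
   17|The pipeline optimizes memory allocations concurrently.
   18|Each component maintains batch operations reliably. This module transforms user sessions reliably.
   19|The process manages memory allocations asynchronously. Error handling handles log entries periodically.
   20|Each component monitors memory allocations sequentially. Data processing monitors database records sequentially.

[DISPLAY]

█                                                           ▲
The pipeline monitors incoming requests reliably.           █
Each component handles cached results reliably. The algorith░
                                                            ░
                                                            ░
Each component maintains configuration files incrementally. ░
The framework implements configuration files periodically. E░
The framework manages network connections efficiently.      ░
Data processing processes data streams efficiently. The algo░
The pipeline processes incoming requests sequentially. Error░
The system monitors network connections concurrently. The sy░
This module maintains user sessions incrementally. This modu░
Each component analyzes queue items concurrently. Data proce░
The framework analyzes thread pools incrementally.          ░
                                                            ░
The algorithm processes data streams concurrently. The frame░
The pipeline optimizes memory allocations concurrently.     ░
Each component maintains batch operations reliably. This mod░
The process manages memory allocations asynchronously. Error░
Each component monitors memory allocations sequentially. Dat░
                                                            ░
                                                            ░
                                                            ▼


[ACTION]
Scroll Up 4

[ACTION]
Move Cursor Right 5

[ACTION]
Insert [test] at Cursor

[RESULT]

test█                                                       ▲
The pipeline monitors incoming requests reliably.           █
Each component handles cached results reliably. The algorith░
                                                            ░
                                                            ░
Each component maintains configuration files incrementally. ░
The framework implements configuration files periodically. E░
The framework manages network connections efficiently.      ░
Data processing processes data streams efficiently. The algo░
The pipeline processes incoming requests sequentially. Error░
The system monitors network connections concurrently. The sy░
This module maintains user sessions incrementally. This modu░
Each component analyzes queue items concurrently. Data proce░
The framework analyzes thread pools incrementally.          ░
                                                            ░
The algorithm processes data streams concurrently. The frame░
The pipeline optimizes memory allocations concurrently.     ░
Each component maintains batch operations reliably. This mod░
The process manages memory allocations asynchronously. Error░
Each component monitors memory allocations sequentially. Dat░
                                                            ░
                                                            ░
                                                            ▼


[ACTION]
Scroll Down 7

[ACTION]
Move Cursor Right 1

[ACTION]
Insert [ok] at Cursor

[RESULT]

testok█                                                     ▲
The pipeline monitors incoming requests reliably.           █
Each component handles cached results reliably. The algorith░
                                                            ░
                                                            ░
Each component maintains configuration files incrementally. ░
The framework implements configuration files periodically. E░
The framework manages network connections efficiently.      ░
Data processing processes data streams efficiently. The algo░
The pipeline processes incoming requests sequentially. Error░
The system monitors network connections concurrently. The sy░
This module maintains user sessions incrementally. This modu░
Each component analyzes queue items concurrently. Data proce░
The framework analyzes thread pools incrementally.          ░
                                                            ░
The algorithm processes data streams concurrently. The frame░
The pipeline optimizes memory allocations concurrently.     ░
Each component maintains batch operations reliably. This mod░
The process manages memory allocations asynchronously. Error░
Each component monitors memory allocations sequentially. Dat░
                                                            ░
                                                            ░
                                                            ▼


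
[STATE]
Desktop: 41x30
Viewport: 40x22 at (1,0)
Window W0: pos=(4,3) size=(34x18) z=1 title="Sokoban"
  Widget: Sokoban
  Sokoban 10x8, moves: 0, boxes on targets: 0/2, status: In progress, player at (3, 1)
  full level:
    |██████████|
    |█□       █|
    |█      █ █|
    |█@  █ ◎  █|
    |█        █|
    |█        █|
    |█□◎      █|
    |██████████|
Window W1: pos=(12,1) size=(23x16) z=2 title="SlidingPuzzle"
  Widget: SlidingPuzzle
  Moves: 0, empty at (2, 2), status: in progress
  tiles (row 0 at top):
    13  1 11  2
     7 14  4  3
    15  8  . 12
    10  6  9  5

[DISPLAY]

                                        
           ┏━━━━━━━━━━━━━━━━━━━━━┓      
           ┃ SlidingPuzzle       ┃      
   ┏━━━━━━━┠─────────────────────┨━━┓   
   ┃ Sokoba┃┌────┬────┬────┬────┐┃  ┃   
   ┠───────┃│ 13 │  1 │ 11 │  2 │┃──┨   
   ┃███████┃├────┼────┼────┼────┤┃  ┃   
   ┃█□     ┃│  7 │ 14 │  4 │  3 │┃  ┃   
   ┃█      ┃├────┼────┼────┼────┤┃  ┃   
   ┃█@  █ ◎┃│ 15 │  8 │    │ 12 │┃  ┃   
   ┃█      ┃├────┼────┼────┼────┤┃  ┃   
   ┃█      ┃│ 10 │  6 │  9 │  5 │┃  ┃   
   ┃█□◎    ┃└────┴────┴────┴────┘┃  ┃   
   ┃███████┃Moves: 0             ┃  ┃   
   ┃Moves: ┃                     ┃  ┃   
   ┃       ┃                     ┃  ┃   
   ┃       ┗━━━━━━━━━━━━━━━━━━━━━┛  ┃   
   ┃                                ┃   
   ┃                                ┃   
   ┃                                ┃   
   ┗━━━━━━━━━━━━━━━━━━━━━━━━━━━━━━━━┛   
                                        


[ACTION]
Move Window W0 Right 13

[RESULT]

                                        
           ┏━━━━━━━━━━━━━━━━━━━━━┓      
           ┃ SlidingPuzzle       ┃      
      ┏━━━━┠─────────────────────┨━━━━━┓
      ┃ Sok┃┌────┬────┬────┬────┐┃     ┃
      ┠────┃│ 13 │  1 │ 11 │  2 │┃─────┨
      ┃████┃├────┼────┼────┼────┤┃     ┃
      ┃█□  ┃│  7 │ 14 │  4 │  3 │┃     ┃
      ┃█   ┃├────┼────┼────┼────┤┃     ┃
      ┃█@  ┃│ 15 │  8 │    │ 12 │┃     ┃
      ┃█   ┃├────┼────┼────┼────┤┃     ┃
      ┃█   ┃│ 10 │  6 │  9 │  5 │┃     ┃
      ┃█□◎ ┃└────┴────┴────┴────┘┃     ┃
      ┃████┃Moves: 0             ┃     ┃
      ┃Move┃                     ┃     ┃
      ┃    ┃                     ┃     ┃
      ┃    ┗━━━━━━━━━━━━━━━━━━━━━┛     ┃
      ┃                                ┃
      ┃                                ┃
      ┃                                ┃
      ┗━━━━━━━━━━━━━━━━━━━━━━━━━━━━━━━━┛
                                        


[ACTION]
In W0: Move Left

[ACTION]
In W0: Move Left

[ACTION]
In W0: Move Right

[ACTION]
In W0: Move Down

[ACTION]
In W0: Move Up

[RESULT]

                                        
           ┏━━━━━━━━━━━━━━━━━━━━━┓      
           ┃ SlidingPuzzle       ┃      
      ┏━━━━┠─────────────────────┨━━━━━┓
      ┃ Sok┃┌────┬────┬────┬────┐┃     ┃
      ┠────┃│ 13 │  1 │ 11 │  2 │┃─────┨
      ┃████┃├────┼────┼────┼────┤┃     ┃
      ┃█□  ┃│  7 │ 14 │  4 │  3 │┃     ┃
      ┃█   ┃├────┼────┼────┼────┤┃     ┃
      ┃█ @ ┃│ 15 │  8 │    │ 12 │┃     ┃
      ┃█   ┃├────┼────┼────┼────┤┃     ┃
      ┃█   ┃│ 10 │  6 │  9 │  5 │┃     ┃
      ┃█□◎ ┃└────┴────┴────┴────┘┃     ┃
      ┃████┃Moves: 0             ┃     ┃
      ┃Move┃                     ┃     ┃
      ┃    ┃                     ┃     ┃
      ┃    ┗━━━━━━━━━━━━━━━━━━━━━┛     ┃
      ┃                                ┃
      ┃                                ┃
      ┃                                ┃
      ┗━━━━━━━━━━━━━━━━━━━━━━━━━━━━━━━━┛
                                        


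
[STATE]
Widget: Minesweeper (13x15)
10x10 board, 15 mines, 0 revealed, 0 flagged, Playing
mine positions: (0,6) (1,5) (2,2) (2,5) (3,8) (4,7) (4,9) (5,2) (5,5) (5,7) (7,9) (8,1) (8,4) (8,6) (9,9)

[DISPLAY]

■■■■■■■■■■   
■■■■■■■■■■   
■■■■■■■■■■   
■■■■■■■■■■   
■■■■■■■■■■   
■■■■■■■■■■   
■■■■■■■■■■   
■■■■■■■■■■   
■■■■■■■■■■   
■■■■■■■■■■   
             
             
             
             
             


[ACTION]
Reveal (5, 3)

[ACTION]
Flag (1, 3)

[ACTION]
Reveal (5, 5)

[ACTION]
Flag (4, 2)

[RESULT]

■■■■■■✹■■■   
■■■⚑■✹■■■■   
■■✹■■✹■■■■   
■■■■■■■■✹■   
■■■■■■■✹■✹   
■■✹1■✹■✹■■   
■■■■■■■■■■   
■■■■■■■■■✹   
■✹■■✹■✹■■■   
■■■■■■■■■✹   
             
             
             
             
             


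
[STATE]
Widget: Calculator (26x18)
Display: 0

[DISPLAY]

                         0
┌───┬───┬───┬───┐         
│ 7 │ 8 │ 9 │ ÷ │         
├───┼───┼───┼───┤         
│ 4 │ 5 │ 6 │ × │         
├───┼───┼───┼───┤         
│ 1 │ 2 │ 3 │ - │         
├───┼───┼───┼───┤         
│ 0 │ . │ = │ + │         
├───┼───┼───┼───┤         
│ C │ MC│ MR│ M+│         
└───┴───┴───┴───┘         
                          
                          
                          
                          
                          
                          


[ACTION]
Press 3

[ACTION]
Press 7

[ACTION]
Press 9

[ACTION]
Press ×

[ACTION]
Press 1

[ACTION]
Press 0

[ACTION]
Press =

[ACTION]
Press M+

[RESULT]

                      3790
┌───┬───┬───┬───┐         
│ 7 │ 8 │ 9 │ ÷ │         
├───┼───┼───┼───┤         
│ 4 │ 5 │ 6 │ × │         
├───┼───┼───┼───┤         
│ 1 │ 2 │ 3 │ - │         
├───┼───┼───┼───┤         
│ 0 │ . │ = │ + │         
├───┼───┼───┼───┤         
│ C │ MC│ MR│ M+│         
└───┴───┴───┴───┘         
                          
                          
                          
                          
                          
                          


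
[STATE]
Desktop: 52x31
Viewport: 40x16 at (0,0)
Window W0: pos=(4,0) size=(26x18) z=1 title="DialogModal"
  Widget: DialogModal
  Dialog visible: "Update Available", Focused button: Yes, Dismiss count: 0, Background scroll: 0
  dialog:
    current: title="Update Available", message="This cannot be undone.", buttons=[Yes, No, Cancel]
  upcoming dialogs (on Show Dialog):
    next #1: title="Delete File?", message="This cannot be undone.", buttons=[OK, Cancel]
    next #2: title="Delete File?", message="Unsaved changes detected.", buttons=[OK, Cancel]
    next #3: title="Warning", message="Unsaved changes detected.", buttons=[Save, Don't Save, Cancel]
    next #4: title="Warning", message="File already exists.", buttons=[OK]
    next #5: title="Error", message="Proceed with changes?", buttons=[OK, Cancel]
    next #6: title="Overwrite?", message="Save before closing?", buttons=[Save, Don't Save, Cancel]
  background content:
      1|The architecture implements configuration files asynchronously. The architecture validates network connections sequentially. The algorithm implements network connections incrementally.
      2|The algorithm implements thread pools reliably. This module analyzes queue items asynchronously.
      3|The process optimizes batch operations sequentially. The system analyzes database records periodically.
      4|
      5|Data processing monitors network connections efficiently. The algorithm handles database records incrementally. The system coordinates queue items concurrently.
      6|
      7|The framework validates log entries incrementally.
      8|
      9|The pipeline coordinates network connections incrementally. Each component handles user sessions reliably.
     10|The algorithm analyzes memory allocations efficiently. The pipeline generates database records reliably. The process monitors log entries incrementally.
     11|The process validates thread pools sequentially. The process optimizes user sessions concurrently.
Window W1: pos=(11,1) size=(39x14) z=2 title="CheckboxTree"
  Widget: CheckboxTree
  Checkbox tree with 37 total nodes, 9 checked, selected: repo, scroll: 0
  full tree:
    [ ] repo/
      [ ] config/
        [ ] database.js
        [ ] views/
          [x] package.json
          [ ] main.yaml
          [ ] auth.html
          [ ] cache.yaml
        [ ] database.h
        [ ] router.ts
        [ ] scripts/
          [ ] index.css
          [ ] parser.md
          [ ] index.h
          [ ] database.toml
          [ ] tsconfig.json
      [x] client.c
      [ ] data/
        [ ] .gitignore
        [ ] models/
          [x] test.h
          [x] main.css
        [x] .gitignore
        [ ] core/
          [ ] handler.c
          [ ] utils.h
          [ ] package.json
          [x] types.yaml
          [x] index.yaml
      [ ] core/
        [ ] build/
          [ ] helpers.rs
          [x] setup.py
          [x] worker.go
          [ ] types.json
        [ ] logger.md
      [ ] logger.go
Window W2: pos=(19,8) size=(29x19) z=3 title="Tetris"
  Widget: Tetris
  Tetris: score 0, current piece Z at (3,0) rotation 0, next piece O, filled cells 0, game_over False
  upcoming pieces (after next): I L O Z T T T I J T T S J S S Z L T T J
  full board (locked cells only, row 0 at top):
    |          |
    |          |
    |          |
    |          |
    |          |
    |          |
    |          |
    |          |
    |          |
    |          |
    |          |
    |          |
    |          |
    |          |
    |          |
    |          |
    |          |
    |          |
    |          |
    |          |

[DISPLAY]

    ┏━━━━━━━━━━━━━━━━━━━━━━━━┓          
    ┃ Dialo┏━━━━━━━━━━━━━━━━━━━━━━━━━━━━
    ┠──────┃ CheckboxTree               
    ┃The ar┠────────────────────────────
    ┃The al┃>[-] repo/                  
    ┃The pr┃   [-] config/              
    ┃      ┃     [ ] database.js        
    ┃Da┌───┃     [-] views/             
    ┃  │ Up┃       ┏━━━━━━━━━━━━━━━━━━━━
    ┃Th│Thi┃       ┃ Tetris             
    ┃  │[Ye┃       ┠────────────────────
    ┃Th└───┃       ┃          │Next:    
    ┃The al┃     [ ┃          │▓▓       
    ┃The pr┃     [ ┃          │▓▓       
    ┃      ┗━━━━━━━┃          │         
    ┃              ┃          │         


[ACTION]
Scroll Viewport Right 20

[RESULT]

━━━━━━━━━━━━━━━━━┓                      
━━━━━━━━━━━━━━━━━━━━━━━━━━━━━━━━━━━━━┓  
 CheckboxTree                        ┃  
─────────────────────────────────────┨  
>[-] repo/                           ┃  
   [-] config/                       ┃  
     [ ] database.js                 ┃  
     [-] views/                      ┃  
       ┏━━━━━━━━━━━━━━━━━━━━━━━━━━━┓ ┃  
       ┃ Tetris                    ┃ ┃  
       ┠───────────────────────────┨ ┃  
       ┃          │Next:           ┃ ┃  
     [ ┃          │▓▓              ┃ ┃  
     [ ┃          │▓▓              ┃ ┃  
━━━━━━━┃          │                ┃━┛  
       ┃          │                ┃    


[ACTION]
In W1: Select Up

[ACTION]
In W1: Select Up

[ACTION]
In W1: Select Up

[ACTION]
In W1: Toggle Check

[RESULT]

━━━━━━━━━━━━━━━━━┓                      
━━━━━━━━━━━━━━━━━━━━━━━━━━━━━━━━━━━━━┓  
 CheckboxTree                        ┃  
─────────────────────────────────────┨  
>[x] repo/                           ┃  
   [x] config/                       ┃  
     [x] database.js                 ┃  
     [x] views/                      ┃  
       ┏━━━━━━━━━━━━━━━━━━━━━━━━━━━┓ ┃  
       ┃ Tetris                    ┃ ┃  
       ┠───────────────────────────┨ ┃  
       ┃          │Next:           ┃ ┃  
     [x┃          │▓▓              ┃ ┃  
     [x┃          │▓▓              ┃ ┃  
━━━━━━━┃          │                ┃━┛  
       ┃          │                ┃    


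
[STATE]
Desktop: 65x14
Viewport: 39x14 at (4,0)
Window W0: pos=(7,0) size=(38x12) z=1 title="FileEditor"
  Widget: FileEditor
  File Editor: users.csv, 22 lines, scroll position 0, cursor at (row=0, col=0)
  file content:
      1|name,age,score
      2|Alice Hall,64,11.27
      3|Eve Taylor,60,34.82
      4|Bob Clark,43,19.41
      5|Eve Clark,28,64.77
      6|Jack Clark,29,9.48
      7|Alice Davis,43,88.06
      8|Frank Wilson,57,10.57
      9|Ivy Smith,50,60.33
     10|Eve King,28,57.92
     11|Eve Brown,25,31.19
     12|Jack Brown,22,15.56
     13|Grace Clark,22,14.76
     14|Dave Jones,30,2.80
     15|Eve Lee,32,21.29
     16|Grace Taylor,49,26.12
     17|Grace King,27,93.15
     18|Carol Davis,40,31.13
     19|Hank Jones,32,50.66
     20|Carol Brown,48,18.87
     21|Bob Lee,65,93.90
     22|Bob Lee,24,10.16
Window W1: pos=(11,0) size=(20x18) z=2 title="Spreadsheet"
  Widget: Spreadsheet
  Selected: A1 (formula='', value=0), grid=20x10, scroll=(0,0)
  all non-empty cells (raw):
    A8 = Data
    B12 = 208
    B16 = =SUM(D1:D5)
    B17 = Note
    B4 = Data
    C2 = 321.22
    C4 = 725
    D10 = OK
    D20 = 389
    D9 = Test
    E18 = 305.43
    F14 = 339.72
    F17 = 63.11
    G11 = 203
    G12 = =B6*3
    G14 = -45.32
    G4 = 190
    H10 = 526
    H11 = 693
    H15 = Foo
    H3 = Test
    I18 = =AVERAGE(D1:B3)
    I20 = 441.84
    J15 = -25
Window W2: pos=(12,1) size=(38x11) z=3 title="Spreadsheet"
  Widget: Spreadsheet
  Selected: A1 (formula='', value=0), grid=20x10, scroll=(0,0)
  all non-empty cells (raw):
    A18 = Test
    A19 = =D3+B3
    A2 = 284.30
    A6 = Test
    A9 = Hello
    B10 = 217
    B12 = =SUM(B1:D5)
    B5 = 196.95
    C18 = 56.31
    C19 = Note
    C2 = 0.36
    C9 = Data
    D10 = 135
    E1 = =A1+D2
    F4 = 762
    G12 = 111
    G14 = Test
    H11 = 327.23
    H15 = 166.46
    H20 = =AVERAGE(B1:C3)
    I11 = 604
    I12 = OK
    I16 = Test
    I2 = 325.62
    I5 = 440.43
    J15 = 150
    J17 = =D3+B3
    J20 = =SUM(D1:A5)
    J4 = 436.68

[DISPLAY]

   ┏━━━┏━━━━━━━━━━━━━━━━━━┓━━━━━━━━━━━━
   ┃ Fi┃┏━━━━━━━━━━━━━━━━━━━━━━━━━━━━━━
   ┠───┠┃ Spreadsheet                  
   ┃█am┃┠──────────────────────────────
   ┃Ali┃┃A1:                           
   ┃Eve┃┃       A       B       C      
   ┃Bob┃┃------------------------------
   ┃Eve┃┃  1      [0]       0       0  
   ┃Jac┃┃  2   284.30       0    0.36  
   ┃Ali┃┃  3        0       0       0  
   ┃Fra┃┃  4        0       0       0  
   ┗━━━┃┗━━━━━━━━━━━━━━━━━━━━━━━━━━━━━━
       ┃  7        0      ┃            
       ┃  8 Data          ┃            


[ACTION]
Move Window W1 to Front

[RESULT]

   ┏━━━┏━━━━━━━━━━━━━━━━━━┓━━━━━━━━━━━━
   ┃ Fi┃ Spreadsheet      ┃━━━━━━━━━━━━
   ┠───┠──────────────────┨            
   ┃█am┃A1:               ┃────────────
   ┃Ali┃       A       B  ┃            
   ┃Eve┃------------------┃     C      
   ┃Bob┃  1      [0]      ┃------------
   ┃Eve┃  2        0      ┃ 0       0  
   ┃Jac┃  3        0      ┃ 0    0.36  
   ┃Ali┃  4        0Data  ┃ 0       0  
   ┃Fra┃  5        0      ┃ 0       0  
   ┗━━━┃  6        0      ┃━━━━━━━━━━━━
       ┃  7        0      ┃            
       ┃  8 Data          ┃            


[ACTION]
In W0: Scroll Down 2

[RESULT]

   ┏━━━┏━━━━━━━━━━━━━━━━━━┓━━━━━━━━━━━━
   ┃ Fi┃ Spreadsheet      ┃━━━━━━━━━━━━
   ┠───┠──────────────────┨            
   ┃Eve┃A1:               ┃────────────
   ┃Bob┃       A       B  ┃            
   ┃Eve┃------------------┃     C      
   ┃Jac┃  1      [0]      ┃------------
   ┃Ali┃  2        0      ┃ 0       0  
   ┃Fra┃  3        0      ┃ 0    0.36  
   ┃Ivy┃  4        0Data  ┃ 0       0  
   ┃Eve┃  5        0      ┃ 0       0  
   ┗━━━┃  6        0      ┃━━━━━━━━━━━━
       ┃  7        0      ┃            
       ┃  8 Data          ┃            


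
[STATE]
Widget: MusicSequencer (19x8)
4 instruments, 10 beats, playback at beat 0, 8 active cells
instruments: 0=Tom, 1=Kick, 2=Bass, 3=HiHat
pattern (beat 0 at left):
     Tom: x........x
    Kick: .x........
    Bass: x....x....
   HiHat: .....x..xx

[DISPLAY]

      ▼123456789   
   Tom█········█   
  Kick·█········   
  Bass█····█····   
 HiHat·····█··██   
                   
                   
                   


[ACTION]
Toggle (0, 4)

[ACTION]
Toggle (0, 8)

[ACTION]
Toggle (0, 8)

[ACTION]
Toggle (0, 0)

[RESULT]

      ▼123456789   
   Tom····█····█   
  Kick·█········   
  Bass█····█····   
 HiHat·····█··██   
                   
                   
                   


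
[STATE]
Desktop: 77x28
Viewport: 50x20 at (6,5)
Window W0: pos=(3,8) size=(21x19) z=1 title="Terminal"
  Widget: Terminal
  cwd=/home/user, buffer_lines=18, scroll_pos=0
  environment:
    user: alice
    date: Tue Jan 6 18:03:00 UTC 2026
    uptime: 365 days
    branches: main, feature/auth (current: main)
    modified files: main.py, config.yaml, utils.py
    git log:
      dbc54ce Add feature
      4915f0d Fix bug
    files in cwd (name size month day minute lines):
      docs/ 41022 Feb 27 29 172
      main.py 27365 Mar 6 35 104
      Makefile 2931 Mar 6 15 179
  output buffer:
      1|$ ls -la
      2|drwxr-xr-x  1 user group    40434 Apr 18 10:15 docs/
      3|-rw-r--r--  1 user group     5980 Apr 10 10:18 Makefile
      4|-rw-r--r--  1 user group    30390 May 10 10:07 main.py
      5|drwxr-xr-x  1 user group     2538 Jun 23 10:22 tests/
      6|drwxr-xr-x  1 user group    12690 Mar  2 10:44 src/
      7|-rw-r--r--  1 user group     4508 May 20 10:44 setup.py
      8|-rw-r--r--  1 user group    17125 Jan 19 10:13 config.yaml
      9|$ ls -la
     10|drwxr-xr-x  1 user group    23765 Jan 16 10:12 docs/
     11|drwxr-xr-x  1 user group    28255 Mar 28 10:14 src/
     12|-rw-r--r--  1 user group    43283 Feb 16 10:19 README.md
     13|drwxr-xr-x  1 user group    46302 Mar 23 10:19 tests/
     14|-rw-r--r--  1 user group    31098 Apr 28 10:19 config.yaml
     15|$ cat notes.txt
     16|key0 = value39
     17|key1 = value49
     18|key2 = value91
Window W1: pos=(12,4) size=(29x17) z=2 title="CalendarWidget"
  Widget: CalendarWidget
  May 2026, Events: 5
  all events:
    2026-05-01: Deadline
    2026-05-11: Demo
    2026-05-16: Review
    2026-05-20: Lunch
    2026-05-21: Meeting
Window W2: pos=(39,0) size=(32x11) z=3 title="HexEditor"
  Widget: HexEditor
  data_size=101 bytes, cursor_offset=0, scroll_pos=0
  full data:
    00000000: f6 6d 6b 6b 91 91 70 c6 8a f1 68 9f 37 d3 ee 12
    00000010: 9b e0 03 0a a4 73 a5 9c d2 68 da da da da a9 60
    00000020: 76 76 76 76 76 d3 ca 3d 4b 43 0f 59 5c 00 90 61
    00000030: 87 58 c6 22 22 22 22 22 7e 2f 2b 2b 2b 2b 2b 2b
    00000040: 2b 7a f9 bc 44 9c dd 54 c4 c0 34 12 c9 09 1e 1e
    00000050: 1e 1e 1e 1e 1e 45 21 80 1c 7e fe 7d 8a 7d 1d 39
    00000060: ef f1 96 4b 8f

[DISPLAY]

      ┃ CalendarWidget           ┃00000020  76 76 
      ┠──────────────────────────┃00000030  87 58 
      ┃          May 2026        ┃00000040  2b 7a 
━━━━━━┃Mo Tu We Th Fr Sa Su      ┃00000050  1e 1e 
ermina┃             1*  2  3     ┃00000060  ef f1 
──────┃ 4  5  6  7  8  9 10      ┗━━━━━━━━━━━━━━━━
ls -la┃11* 12 13 14 15 16* 17     ┃               
wxr-xr┃18 19 20* 21* 22 23 24     ┃               
w-r--r┃25 26 27 28 29 30 31       ┃               
w-r--r┃                           ┃               
wxr-xr┃                           ┃               
wxr-xr┃                           ┃               
w-r--r┃                           ┃               
w-r--r┃                           ┃               
ls -la┃                           ┃               
wxr-xr┗━━━━━━━━━━━━━━━━━━━━━━━━━━━┛               
wxr-xr-x  1 user ┃                                
w-r--r--  1 user ┃                                
wxr-xr-x  1 user ┃                                
w-r--r--  1 user ┃                                


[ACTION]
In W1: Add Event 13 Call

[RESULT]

      ┃ CalendarWidget           ┃00000020  76 76 
      ┠──────────────────────────┃00000030  87 58 
      ┃          May 2026        ┃00000040  2b 7a 
━━━━━━┃Mo Tu We Th Fr Sa Su      ┃00000050  1e 1e 
ermina┃             1*  2  3     ┃00000060  ef f1 
──────┃ 4  5  6  7  8  9 10      ┗━━━━━━━━━━━━━━━━
ls -la┃11* 12 13* 14 15 16* 17    ┃               
wxr-xr┃18 19 20* 21* 22 23 24     ┃               
w-r--r┃25 26 27 28 29 30 31       ┃               
w-r--r┃                           ┃               
wxr-xr┃                           ┃               
wxr-xr┃                           ┃               
w-r--r┃                           ┃               
w-r--r┃                           ┃               
ls -la┃                           ┃               
wxr-xr┗━━━━━━━━━━━━━━━━━━━━━━━━━━━┛               
wxr-xr-x  1 user ┃                                
w-r--r--  1 user ┃                                
wxr-xr-x  1 user ┃                                
w-r--r--  1 user ┃                                


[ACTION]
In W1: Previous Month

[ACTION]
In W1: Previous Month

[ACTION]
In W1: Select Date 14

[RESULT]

      ┃ CalendarWidget           ┃00000020  76 76 
      ┠──────────────────────────┃00000030  87 58 
      ┃         March 2026       ┃00000040  2b 7a 
━━━━━━┃Mo Tu We Th Fr Sa Su      ┃00000050  1e 1e 
ermina┃                   1      ┃00000060  ef f1 
──────┃ 2  3  4  5  6  7  8      ┗━━━━━━━━━━━━━━━━
ls -la┃ 9 10 11 12 13 [14] 15     ┃               
wxr-xr┃16 17 18 19 20 21 22       ┃               
w-r--r┃23 24 25 26 27 28 29       ┃               
w-r--r┃30 31                      ┃               
wxr-xr┃                           ┃               
wxr-xr┃                           ┃               
w-r--r┃                           ┃               
w-r--r┃                           ┃               
ls -la┃                           ┃               
wxr-xr┗━━━━━━━━━━━━━━━━━━━━━━━━━━━┛               
wxr-xr-x  1 user ┃                                
w-r--r--  1 user ┃                                
wxr-xr-x  1 user ┃                                
w-r--r--  1 user ┃                                


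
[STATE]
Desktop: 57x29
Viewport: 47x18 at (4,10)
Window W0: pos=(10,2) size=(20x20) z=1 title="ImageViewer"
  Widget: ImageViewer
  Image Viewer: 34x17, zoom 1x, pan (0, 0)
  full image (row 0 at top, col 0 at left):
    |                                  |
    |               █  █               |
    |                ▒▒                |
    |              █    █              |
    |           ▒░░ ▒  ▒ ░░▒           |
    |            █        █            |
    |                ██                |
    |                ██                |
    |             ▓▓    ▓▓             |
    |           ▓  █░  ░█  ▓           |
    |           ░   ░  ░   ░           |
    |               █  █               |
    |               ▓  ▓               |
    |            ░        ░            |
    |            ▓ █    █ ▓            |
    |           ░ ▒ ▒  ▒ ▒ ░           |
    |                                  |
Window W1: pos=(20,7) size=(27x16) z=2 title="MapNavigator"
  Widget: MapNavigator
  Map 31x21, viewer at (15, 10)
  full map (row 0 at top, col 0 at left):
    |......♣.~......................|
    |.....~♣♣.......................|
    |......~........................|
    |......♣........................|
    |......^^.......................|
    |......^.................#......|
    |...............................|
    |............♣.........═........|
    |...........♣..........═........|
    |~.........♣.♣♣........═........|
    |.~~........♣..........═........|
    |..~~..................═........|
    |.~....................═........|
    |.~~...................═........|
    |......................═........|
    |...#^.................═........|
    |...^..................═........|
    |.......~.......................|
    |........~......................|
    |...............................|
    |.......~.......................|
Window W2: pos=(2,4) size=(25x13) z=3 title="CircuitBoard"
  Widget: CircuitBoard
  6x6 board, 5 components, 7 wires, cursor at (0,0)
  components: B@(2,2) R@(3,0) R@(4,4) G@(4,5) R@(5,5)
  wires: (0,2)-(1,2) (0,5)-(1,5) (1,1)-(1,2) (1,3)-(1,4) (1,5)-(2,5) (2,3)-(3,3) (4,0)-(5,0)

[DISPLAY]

       · ─ ·   · ─ ·  ┃...................┃    
                      ┃...............#...┃    
           B   ·      ┃...................┃    
               │      ┃...♣.........═.....┃    
   R           ·      ┃..♣..........═.....┃    
                      ┃.♣.♣♣........═.....┃    
━━━━━━━━━━━━━━━━━━━━━━┛..♣...@......═.....┃    
      ┃         ┃~..................═.....┃    
      ┃         ┃...................═.....┃    
      ┃         ┃...................═.....┃    
      ┃         ┃...................═.....┃    
      ┗━━━━━━━━━┃#^.................═.....┃    
                ┗━━━━━━━━━━━━━━━━━━━━━━━━━┛    
                                               
                                               
                                               
                                               
                                               


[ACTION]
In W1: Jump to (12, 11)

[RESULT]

       · ─ ·   · ─ ·  ┃^.................#┃    
                      ┃...................┃    
           B   ·      ┃......♣.........═..┃    
               │      ┃.....♣..........═..┃    
   R           ·      ┃....♣.♣♣........═..┃    
                      ┃.....♣..........═..┃    
━━━━━━━━━━━━━━━━━━━━━━┛......@.........═..┃    
      ┃         ┃.~....................═..┃    
      ┃         ┃.~~...................═..┃    
      ┃         ┃......................═..┃    
      ┃         ┃...#^.................═..┃    
      ┗━━━━━━━━━┃...^..................═..┃    
                ┗━━━━━━━━━━━━━━━━━━━━━━━━━┛    
                                               
                                               
                                               
                                               
                                               


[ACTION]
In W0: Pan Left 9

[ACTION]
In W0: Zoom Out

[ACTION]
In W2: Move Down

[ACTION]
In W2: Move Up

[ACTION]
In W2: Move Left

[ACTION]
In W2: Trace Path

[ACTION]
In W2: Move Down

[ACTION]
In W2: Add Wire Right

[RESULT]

  [.]─ · ─ ·   · ─ ·  ┃^.................#┃    
                      ┃...................┃    
           B   ·      ┃......♣.........═..┃    
               │      ┃.....♣..........═..┃    
   R           ·      ┃....♣.♣♣........═..┃    
                      ┃.....♣..........═..┃    
━━━━━━━━━━━━━━━━━━━━━━┛......@.........═..┃    
      ┃         ┃.~....................═..┃    
      ┃         ┃.~~...................═..┃    
      ┃         ┃......................═..┃    
      ┃         ┃...#^.................═..┃    
      ┗━━━━━━━━━┃...^..................═..┃    
                ┗━━━━━━━━━━━━━━━━━━━━━━━━━┛    
                                               
                                               
                                               
                                               
                                               


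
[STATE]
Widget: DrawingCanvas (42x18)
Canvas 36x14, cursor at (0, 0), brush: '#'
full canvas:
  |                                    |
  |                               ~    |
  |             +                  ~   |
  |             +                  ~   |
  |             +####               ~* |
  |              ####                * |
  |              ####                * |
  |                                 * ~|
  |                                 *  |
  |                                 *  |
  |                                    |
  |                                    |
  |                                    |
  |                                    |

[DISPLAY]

+                                         
                               ~          
             +                  ~         
             +                  ~         
             +####               ~*       
              ####                *       
              ####                *       
                                 * ~      
                                 *        
                                 *        
                                          
                                          
                                          
                                          
                                          
                                          
                                          
                                          


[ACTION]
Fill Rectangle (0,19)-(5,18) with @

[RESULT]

+                 @@                      
                  @@           ~          
             +    @@            ~         
             +    @@            ~         
             +####@@             ~*       
              ####@@              *       
              ####                *       
                                 * ~      
                                 *        
                                 *        
                                          
                                          
                                          
                                          
                                          
                                          
                                          
                                          


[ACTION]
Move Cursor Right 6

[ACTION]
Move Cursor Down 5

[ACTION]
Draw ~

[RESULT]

                  @@                      
                  @@           ~          
             +    @@            ~         
             +    @@            ~         
             +####@@             ~*       
      ~       ####@@              *       
              ####                *       
                                 * ~      
                                 *        
                                 *        
                                          
                                          
                                          
                                          
                                          
                                          
                                          
                                          
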